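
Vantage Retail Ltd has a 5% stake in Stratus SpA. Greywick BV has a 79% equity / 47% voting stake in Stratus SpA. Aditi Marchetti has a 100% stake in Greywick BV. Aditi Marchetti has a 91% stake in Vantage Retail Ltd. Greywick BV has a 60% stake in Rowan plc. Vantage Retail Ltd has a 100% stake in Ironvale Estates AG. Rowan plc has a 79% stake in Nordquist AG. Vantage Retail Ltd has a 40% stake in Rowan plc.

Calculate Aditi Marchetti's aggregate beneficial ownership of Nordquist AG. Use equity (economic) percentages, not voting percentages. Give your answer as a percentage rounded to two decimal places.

76.16%

Aditi reaches Nordquist along 2 paths.
Via Vantage → Rowan: 91% × 40% × 79% = 28.756%.
Via Greywick → Rowan: 100% × 60% × 79% = 47.4%.
Total: 28.756% + 47.4% = 76.156%.
Rounded: 76.16%.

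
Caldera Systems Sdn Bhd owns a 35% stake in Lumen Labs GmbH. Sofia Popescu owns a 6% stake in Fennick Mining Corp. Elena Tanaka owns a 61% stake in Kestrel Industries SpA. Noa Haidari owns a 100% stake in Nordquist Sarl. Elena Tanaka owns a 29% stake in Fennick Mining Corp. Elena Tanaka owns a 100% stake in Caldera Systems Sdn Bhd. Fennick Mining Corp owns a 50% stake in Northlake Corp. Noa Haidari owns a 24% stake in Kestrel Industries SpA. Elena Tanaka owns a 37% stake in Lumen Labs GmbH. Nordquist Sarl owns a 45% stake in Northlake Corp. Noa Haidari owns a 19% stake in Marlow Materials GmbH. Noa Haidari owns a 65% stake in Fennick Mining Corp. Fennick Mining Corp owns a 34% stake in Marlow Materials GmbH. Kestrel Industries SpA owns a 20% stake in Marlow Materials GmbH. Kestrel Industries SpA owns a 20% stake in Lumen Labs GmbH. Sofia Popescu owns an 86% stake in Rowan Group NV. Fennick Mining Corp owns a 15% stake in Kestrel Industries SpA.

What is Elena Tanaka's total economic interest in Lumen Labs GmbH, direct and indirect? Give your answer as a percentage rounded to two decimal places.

Elena reaches Lumen along 4 paths.
Via Caldera: 100% × 35% = 35%.
Direct stake: 37% = 37%.
Via Fennick → Kestrel: 29% × 15% × 20% = 0.87%.
Via Kestrel: 61% × 20% = 12.2%.
Total: 35% + 37% + 0.87% + 12.2% = 85.07%.

85.07%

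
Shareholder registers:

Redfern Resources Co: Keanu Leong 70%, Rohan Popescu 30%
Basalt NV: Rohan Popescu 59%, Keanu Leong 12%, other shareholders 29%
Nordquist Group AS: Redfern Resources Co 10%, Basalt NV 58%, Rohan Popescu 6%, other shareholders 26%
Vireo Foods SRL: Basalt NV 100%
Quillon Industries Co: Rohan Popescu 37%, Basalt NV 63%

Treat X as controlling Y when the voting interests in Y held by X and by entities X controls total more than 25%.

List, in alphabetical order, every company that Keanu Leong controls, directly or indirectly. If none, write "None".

Redfern Resources Co

Keanu holds 70% of Redfern, so Keanu controls Redfern.
No other company's threshold is met.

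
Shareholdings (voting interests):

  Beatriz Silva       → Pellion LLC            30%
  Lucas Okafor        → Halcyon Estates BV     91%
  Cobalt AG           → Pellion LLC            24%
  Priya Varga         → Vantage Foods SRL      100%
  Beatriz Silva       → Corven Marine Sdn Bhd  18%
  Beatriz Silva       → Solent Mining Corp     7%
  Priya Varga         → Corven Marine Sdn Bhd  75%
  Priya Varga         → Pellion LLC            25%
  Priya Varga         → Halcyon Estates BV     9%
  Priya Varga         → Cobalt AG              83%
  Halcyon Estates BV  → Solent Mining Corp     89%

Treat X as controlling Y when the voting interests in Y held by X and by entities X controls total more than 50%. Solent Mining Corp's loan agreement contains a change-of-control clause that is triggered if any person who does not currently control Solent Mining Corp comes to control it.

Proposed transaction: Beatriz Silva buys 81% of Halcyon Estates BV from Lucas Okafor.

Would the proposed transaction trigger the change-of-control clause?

Yes

The purchase adds only to Beatriz's holdings (Lucas's stake shrinks), so Beatriz is the only person who could newly come to control Solent.
Beatriz's largest direct stake is 30% in Pellion, which does not meet the threshold, so Beatriz controls no company.
In Solent, Beatriz's side holds only 7%, not > 50%.
So before the transaction, Beatriz does not control Solent.
After the purchase, Beatriz holds 81% of Halcyon directly, and Lucas's stake falls to 10%.
Beatriz holds 81% of Halcyon, so Beatriz controls Halcyon.
Halcyon and Beatriz together hold 89% + 7% = 96% of Solent, so Beatriz controls Solent.
Beatriz did not control Solent before and does after, so the clause is triggered.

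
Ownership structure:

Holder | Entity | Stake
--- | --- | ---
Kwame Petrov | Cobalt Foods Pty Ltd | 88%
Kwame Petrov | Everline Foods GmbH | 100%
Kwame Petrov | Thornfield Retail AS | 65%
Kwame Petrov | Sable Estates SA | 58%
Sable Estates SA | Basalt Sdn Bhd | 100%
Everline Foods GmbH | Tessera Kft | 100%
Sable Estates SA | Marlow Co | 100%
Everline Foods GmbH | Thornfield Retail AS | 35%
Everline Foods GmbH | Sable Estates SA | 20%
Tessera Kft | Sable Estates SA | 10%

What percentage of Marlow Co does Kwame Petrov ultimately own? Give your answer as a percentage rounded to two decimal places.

Kwame reaches Marlow along 3 paths.
Via Sable: 58% × 100% = 58%.
Via Everline → Sable: 100% × 20% × 100% = 20%.
Via Everline → Tessera → Sable: 100% × 100% × 10% × 100% = 10%.
Total: 58% + 20% + 10% = 88%.
Rounded: 88.00%.

88.00%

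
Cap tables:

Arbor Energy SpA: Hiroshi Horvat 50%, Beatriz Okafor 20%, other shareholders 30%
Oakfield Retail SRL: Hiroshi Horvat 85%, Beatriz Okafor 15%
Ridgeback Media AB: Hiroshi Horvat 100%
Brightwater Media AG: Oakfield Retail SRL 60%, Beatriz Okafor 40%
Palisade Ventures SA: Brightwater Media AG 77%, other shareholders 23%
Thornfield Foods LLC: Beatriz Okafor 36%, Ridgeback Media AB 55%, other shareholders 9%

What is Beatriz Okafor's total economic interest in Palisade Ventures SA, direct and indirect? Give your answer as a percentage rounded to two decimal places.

Beatriz reaches Palisade along 2 paths.
Via Oakfield → Brightwater: 15% × 60% × 77% = 6.93%.
Via Brightwater: 40% × 77% = 30.8%.
Total: 6.93% + 30.8% = 37.73%.

37.73%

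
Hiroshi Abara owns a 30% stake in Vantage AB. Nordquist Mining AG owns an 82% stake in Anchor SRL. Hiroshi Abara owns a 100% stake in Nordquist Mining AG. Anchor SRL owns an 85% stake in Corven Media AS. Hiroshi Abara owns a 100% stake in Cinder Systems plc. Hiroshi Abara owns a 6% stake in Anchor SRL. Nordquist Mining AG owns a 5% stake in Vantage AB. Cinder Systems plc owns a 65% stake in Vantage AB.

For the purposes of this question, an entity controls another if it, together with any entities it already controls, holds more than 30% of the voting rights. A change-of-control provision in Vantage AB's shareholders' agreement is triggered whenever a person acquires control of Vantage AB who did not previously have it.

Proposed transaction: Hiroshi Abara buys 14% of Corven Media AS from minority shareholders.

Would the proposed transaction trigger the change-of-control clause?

No

The purchase changes only Hiroshi's holdings, so Hiroshi is the only person who could newly come to control Vantage.
Hiroshi holds 100% of Cinder, so Hiroshi controls Cinder.
Hiroshi holds 100% of Nordquist, so Hiroshi controls Nordquist.
Hiroshi and Cinder and Nordquist together hold 30% + 65% + 5% = 100% of Vantage, so Hiroshi controls Vantage.
So Hiroshi already controls Vantage before the transaction.
After the purchase, Hiroshi holds 14% of Corven directly.
Hiroshi controlled Vantage already, so this is not a new person acquiring control; every other person's position is unchanged or reduced.
No new person acquires control, so the clause is not triggered.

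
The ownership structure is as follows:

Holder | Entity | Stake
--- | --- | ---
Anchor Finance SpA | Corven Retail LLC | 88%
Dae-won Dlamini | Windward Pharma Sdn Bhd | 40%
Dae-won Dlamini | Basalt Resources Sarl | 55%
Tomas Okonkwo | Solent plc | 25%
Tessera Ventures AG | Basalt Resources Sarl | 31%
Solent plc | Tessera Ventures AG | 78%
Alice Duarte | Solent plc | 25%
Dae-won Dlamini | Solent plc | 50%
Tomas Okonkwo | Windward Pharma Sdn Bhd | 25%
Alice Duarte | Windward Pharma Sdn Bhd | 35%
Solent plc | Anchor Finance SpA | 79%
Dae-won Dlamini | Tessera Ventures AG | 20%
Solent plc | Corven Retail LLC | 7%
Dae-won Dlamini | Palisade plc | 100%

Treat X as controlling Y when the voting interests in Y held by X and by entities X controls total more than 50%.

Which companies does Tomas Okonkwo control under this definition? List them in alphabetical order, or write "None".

None

Tomas's largest direct stake is 25% in Solent, which does not meet the threshold.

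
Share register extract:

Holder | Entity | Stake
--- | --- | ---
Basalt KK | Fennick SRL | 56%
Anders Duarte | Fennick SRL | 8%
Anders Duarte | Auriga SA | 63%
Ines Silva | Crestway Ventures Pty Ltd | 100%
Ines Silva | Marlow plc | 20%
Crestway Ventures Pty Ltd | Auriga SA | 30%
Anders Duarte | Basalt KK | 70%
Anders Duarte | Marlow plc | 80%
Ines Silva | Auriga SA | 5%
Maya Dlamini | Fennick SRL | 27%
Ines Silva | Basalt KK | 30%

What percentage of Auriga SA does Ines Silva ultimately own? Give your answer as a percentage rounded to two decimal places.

Ines reaches Auriga along 2 paths.
Direct stake: 5% = 5%.
Via Crestway: 100% × 30% = 30%.
Total: 5% + 30% = 35%.
Rounded: 35.00%.

35.00%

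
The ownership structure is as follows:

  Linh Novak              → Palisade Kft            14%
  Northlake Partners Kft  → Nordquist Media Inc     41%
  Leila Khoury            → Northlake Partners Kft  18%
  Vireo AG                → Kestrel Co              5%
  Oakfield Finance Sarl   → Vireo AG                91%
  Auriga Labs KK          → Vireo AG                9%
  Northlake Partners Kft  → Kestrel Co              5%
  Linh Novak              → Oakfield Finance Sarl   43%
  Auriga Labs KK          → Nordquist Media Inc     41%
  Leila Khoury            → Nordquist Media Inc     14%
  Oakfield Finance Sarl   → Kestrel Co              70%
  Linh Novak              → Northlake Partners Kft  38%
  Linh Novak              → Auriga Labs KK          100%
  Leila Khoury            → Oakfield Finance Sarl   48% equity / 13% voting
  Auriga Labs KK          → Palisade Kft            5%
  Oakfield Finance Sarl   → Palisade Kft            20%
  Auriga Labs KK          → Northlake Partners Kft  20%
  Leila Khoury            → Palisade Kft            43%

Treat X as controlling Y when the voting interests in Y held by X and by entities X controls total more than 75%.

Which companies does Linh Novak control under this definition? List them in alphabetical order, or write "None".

Auriga Labs KK

Linh holds 100% of Auriga, so Linh controls Auriga.
No other company's threshold is met.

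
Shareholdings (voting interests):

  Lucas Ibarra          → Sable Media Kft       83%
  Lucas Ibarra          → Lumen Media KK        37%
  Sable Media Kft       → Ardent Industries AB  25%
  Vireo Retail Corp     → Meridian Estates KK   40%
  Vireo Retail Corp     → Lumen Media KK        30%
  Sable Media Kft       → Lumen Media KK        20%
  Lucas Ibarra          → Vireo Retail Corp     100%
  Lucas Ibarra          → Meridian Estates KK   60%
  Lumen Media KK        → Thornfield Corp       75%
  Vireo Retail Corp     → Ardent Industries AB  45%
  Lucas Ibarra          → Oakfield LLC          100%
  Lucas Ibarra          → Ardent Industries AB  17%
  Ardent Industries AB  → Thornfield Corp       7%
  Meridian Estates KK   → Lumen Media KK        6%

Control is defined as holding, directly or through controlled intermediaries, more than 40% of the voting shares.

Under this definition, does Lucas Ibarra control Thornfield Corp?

Lucas holds 100% of Vireo, so Lucas controls Vireo.
Vireo and Lucas together hold 40% + 60% = 100% of Meridian, so Lucas controls Meridian.
Lucas holds 83% of Sable, so Lucas controls Sable.
Lucas and Sable and Vireo and Meridian together hold 37% + 20% + 30% + 6% = 93% of Lumen, so Lucas controls Lumen.
Vireo and Lucas and Sable together hold 45% + 17% + 25% = 87% of Ardent, so Lucas controls Ardent.
Ardent and Lumen together hold 7% + 75% = 82% of Thornfield, so Lucas controls Thornfield.

Yes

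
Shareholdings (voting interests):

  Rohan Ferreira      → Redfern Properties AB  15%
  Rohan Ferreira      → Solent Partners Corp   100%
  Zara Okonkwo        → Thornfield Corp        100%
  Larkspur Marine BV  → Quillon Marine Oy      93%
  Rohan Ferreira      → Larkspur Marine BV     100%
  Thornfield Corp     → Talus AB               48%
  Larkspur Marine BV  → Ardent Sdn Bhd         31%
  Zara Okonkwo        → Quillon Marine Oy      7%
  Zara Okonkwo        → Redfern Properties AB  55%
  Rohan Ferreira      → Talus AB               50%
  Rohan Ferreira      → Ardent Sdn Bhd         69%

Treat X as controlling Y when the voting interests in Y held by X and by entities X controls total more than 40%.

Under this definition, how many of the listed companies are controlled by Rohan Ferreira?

Rohan holds 100% of Larkspur, so Rohan controls Larkspur.
Larkspur and Rohan together hold 31% + 69% = 100% of Ardent, so Rohan controls Ardent.
Rohan holds 100% of Solent, so Rohan controls Solent.
Larkspur holds 93% of Quillon, so Rohan controls Quillon.
Rohan holds 50% of Talus, so Rohan controls Talus.
No other company's threshold is met.
Rohan controls 5 companies.

5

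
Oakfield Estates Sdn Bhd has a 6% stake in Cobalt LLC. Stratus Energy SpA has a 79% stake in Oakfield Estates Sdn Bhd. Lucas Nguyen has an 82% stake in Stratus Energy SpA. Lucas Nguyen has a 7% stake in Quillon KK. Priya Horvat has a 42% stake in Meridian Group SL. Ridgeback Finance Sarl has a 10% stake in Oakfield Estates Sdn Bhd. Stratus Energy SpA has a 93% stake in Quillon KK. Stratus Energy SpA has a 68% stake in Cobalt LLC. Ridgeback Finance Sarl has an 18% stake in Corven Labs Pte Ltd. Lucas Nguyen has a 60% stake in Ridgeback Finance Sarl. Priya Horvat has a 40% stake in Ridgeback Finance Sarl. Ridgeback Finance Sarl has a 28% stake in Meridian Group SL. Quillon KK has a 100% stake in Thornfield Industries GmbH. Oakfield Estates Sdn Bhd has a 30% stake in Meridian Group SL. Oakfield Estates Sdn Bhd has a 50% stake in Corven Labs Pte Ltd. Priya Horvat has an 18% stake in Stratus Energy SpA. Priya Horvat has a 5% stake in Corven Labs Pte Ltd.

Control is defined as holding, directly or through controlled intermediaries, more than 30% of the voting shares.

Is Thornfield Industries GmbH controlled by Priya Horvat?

No

Priya holds 40% of Ridgeback, so Priya controls Ridgeback.
Ridgeback and Priya together hold 28% + 42% = 70% of Meridian, so Priya controls Meridian.
Neither Priya nor any entity Priya controls holds any voting interest in Thornfield.
So Priya does not control Thornfield.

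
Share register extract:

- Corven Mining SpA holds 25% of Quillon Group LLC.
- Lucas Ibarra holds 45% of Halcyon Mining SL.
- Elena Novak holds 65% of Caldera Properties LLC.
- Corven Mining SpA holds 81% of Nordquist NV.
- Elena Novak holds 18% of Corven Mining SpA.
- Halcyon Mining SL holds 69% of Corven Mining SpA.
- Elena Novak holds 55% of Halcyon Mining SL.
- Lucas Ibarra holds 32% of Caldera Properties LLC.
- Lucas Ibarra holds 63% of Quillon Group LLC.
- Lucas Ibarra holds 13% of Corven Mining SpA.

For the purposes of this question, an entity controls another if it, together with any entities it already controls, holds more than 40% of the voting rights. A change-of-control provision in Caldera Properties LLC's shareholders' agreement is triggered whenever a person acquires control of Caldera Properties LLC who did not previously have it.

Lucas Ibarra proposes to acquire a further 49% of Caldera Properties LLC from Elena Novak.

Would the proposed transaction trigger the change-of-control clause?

The purchase adds only to Lucas's holdings (Elena's stake shrinks), so Lucas is the only person who could newly come to control Caldera.
Lucas holds 45% of Halcyon, so Lucas controls Halcyon.
Lucas and Halcyon together hold 13% + 69% = 82% of Corven, so Lucas controls Corven.
Lucas and Corven together hold 63% + 25% = 88% of Quillon, so Lucas controls Quillon.
Corven holds 81% of Nordquist, so Lucas controls Nordquist.
In Caldera, Lucas's side holds only 32%, not > 40%.
So before the transaction, Lucas does not control Caldera.
After the purchase, Lucas's direct stake in Caldera rises to 32% + 49% = 81%, and Elena's stake falls to 16%.
Lucas holds 81% of Caldera, so Lucas controls Caldera.
Lucas did not control Caldera before and does after, so the clause is triggered.

Yes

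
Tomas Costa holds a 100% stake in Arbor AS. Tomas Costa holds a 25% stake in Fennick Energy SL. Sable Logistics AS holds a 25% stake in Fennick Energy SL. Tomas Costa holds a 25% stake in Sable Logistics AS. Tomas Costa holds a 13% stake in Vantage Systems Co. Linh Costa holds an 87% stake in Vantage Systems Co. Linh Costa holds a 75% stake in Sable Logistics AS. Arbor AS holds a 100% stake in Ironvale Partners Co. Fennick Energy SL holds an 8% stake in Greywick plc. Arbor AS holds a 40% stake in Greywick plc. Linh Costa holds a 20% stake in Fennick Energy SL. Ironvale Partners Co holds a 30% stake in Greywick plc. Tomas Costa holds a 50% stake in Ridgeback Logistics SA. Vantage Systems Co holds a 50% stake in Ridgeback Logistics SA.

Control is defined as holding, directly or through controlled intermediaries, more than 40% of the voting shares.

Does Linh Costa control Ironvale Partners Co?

No

Linh holds 87% of Vantage, so Linh controls Vantage.
Linh holds 75% of Sable, so Linh controls Sable.
Linh and Sable together hold 20% + 25% = 45% of Fennick, so Linh controls Fennick.
Vantage holds 50% of Ridgeback, so Linh controls Ridgeback.
Neither Linh nor any entity Linh controls holds any voting interest in Ironvale.
So Linh does not control Ironvale.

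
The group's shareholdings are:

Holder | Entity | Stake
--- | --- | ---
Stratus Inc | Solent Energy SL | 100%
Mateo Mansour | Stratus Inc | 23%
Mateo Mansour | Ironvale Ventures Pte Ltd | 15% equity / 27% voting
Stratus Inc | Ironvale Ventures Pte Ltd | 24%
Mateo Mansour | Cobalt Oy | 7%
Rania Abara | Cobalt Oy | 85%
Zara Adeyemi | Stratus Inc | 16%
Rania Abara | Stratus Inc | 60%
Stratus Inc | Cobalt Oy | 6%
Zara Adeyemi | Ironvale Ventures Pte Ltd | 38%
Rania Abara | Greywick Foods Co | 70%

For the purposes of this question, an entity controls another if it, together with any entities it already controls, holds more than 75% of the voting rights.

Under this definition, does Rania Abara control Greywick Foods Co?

No

Rania holds 85% of Cobalt, so Rania controls Cobalt.
In Greywick, Rania's side holds only 70%, not > 75%.
So Rania does not control Greywick.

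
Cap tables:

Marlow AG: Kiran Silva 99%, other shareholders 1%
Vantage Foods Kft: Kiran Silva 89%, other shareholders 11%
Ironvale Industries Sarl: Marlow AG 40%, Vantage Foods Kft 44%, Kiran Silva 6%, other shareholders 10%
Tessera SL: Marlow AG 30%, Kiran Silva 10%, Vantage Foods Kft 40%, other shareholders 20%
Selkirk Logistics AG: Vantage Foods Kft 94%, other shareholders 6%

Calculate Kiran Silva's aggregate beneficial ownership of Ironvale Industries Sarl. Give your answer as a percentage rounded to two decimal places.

84.76%

Kiran reaches Ironvale along 3 paths.
Via Marlow: 99% × 40% = 39.6%.
Via Vantage: 89% × 44% = 39.16%.
Direct stake: 6% = 6%.
Total: 39.6% + 39.16% + 6% = 84.76%.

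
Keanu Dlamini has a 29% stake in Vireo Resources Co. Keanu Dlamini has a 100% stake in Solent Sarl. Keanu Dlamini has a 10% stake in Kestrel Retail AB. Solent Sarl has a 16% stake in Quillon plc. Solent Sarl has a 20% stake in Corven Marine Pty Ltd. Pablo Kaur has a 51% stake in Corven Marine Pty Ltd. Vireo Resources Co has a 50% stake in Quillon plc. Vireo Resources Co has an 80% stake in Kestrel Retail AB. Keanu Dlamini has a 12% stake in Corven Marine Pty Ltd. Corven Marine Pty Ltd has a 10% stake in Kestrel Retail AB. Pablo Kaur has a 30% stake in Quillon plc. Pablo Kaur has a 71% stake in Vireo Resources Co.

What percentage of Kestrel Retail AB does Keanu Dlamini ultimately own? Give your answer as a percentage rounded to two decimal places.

36.40%

Keanu reaches Kestrel along 4 paths.
Direct stake: 10% = 10%.
Via Solent → Corven: 100% × 20% × 10% = 2%.
Via Corven: 12% × 10% = 1.2%.
Via Vireo: 29% × 80% = 23.2%.
Total: 10% + 2% + 1.2% + 23.2% = 36.4%.
Rounded: 36.40%.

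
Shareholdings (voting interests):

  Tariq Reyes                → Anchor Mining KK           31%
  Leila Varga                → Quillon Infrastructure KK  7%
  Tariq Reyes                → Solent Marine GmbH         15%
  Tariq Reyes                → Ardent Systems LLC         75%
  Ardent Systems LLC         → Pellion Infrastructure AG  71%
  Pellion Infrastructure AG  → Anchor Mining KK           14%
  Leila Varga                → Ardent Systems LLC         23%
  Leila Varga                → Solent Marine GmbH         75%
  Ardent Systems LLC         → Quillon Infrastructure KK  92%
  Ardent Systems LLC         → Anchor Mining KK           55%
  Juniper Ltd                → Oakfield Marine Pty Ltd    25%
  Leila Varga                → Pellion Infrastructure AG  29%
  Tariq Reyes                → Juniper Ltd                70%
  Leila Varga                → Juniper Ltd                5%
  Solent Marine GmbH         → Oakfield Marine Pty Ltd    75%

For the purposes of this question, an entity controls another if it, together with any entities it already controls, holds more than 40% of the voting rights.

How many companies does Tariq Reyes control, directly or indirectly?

5

Tariq holds 75% of Ardent, so Tariq controls Ardent.
Tariq holds 70% of Juniper, so Tariq controls Juniper.
Ardent holds 92% of Quillon, so Tariq controls Quillon.
Ardent holds 71% of Pellion, so Tariq controls Pellion.
Pellion and Tariq and Ardent together hold 14% + 31% + 55% = 100% of Anchor, so Tariq controls Anchor.
No other company's threshold is met.
Tariq controls 5 companies.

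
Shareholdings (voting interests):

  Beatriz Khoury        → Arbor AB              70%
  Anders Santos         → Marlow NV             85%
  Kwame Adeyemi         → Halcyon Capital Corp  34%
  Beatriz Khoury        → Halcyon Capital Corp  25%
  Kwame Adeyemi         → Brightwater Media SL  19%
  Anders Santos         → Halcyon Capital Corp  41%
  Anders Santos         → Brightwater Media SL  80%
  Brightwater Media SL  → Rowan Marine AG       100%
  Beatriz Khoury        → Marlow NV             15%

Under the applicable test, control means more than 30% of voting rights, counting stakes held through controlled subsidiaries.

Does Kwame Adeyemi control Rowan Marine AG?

No

Kwame holds 34% of Halcyon, so Kwame controls Halcyon.
Neither Kwame nor any entity Kwame controls holds any voting interest in Rowan.
So Kwame does not control Rowan.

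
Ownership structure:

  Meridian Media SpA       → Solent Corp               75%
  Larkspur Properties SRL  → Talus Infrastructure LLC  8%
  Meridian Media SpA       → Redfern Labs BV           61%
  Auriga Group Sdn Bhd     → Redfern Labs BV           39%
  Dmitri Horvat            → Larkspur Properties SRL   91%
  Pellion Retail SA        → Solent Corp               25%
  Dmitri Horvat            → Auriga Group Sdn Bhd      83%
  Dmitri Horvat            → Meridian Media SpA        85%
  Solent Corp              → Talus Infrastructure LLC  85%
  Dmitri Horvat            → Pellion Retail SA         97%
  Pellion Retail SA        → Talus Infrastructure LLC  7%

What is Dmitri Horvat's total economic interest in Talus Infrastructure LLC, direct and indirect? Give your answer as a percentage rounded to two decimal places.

88.87%

Dmitri reaches Talus along 4 paths.
Via Pellion: 97% × 7% = 6.79%.
Via Meridian → Solent: 85% × 75% × 85% = 54.1875%.
Via Pellion → Solent: 97% × 25% × 85% = 20.6125%.
Via Larkspur: 91% × 8% = 7.28%.
Total: 6.79% + 54.1875% + 20.6125% + 7.28% = 88.87%.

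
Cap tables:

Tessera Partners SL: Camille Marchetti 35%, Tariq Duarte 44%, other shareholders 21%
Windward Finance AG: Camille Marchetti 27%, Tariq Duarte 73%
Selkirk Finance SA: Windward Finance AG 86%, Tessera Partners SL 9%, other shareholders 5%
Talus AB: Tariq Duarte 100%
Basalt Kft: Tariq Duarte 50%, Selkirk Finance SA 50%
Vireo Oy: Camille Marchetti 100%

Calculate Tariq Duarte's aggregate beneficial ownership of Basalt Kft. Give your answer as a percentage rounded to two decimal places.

Tariq reaches Basalt along 3 paths.
Direct stake: 50% = 50%.
Via Windward → Selkirk: 73% × 86% × 50% = 31.39%.
Via Tessera → Selkirk: 44% × 9% × 50% = 1.98%.
Total: 50% + 31.39% + 1.98% = 83.37%.

83.37%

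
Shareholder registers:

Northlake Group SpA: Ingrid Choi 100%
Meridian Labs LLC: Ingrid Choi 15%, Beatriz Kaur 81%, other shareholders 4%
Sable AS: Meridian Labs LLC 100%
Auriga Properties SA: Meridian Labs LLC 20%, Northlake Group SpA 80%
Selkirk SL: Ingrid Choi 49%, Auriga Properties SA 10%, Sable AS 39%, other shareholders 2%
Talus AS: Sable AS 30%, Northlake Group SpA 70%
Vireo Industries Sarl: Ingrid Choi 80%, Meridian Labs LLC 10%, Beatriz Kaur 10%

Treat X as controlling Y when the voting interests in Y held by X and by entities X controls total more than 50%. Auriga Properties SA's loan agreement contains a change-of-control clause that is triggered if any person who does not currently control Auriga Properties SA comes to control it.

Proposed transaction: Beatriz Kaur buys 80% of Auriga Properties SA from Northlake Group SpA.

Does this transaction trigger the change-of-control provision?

Yes

The purchase adds only to Beatriz's holdings (Northlake's stake shrinks), so Beatriz is the only person who could newly come to control Auriga.
Beatriz holds 81% of Meridian, so Beatriz controls Meridian.
Meridian holds 100% of Sable, so Beatriz controls Sable.
In Auriga, Beatriz's side holds only 20%, not > 50%.
So before the transaction, Beatriz does not control Auriga.
After the purchase, Beatriz holds 80% of Auriga directly, and Northlake's stake falls to 0%.
Meridian and Beatriz together hold 20% + 80% = 100% of Auriga, so Beatriz controls Auriga.
Beatriz did not control Auriga before and does after, so the clause is triggered.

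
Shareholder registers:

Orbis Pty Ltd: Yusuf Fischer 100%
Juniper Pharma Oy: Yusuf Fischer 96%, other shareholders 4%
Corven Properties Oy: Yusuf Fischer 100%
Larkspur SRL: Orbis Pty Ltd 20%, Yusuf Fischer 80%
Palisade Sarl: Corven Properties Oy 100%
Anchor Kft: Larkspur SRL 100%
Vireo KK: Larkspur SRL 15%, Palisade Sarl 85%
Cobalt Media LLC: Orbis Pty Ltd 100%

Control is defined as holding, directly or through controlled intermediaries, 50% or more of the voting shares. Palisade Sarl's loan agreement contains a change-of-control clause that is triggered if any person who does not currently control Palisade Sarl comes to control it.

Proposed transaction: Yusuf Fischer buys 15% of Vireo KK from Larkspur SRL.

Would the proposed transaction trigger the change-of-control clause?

No

The purchase adds only to Yusuf's holdings (Larkspur's stake shrinks), so Yusuf is the only person who could newly come to control Palisade.
Yusuf holds 100% of Corven, so Yusuf controls Corven.
Corven holds 100% of Palisade, so Yusuf controls Palisade.
So Yusuf already controls Palisade before the transaction.
After the purchase, Yusuf holds 15% of Vireo directly, and Larkspur's stake falls to 0%.
Yusuf controlled Palisade already, so this is not a new person acquiring control; every other person's position is unchanged or reduced.
No new person acquires control, so the clause is not triggered.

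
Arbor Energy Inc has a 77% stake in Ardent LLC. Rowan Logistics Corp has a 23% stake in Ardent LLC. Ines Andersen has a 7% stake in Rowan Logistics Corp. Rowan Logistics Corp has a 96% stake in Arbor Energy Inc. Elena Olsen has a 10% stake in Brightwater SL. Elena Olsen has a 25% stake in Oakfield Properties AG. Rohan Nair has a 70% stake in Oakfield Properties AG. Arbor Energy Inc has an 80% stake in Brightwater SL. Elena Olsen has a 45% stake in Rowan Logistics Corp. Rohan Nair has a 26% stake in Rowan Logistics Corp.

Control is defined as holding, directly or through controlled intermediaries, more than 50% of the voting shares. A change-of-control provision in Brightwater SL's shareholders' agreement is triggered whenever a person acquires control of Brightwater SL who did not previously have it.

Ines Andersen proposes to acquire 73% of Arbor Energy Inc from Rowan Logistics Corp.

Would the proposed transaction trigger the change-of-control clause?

The purchase adds only to Ines's holdings (Rowan's stake shrinks), so Ines is the only person who could newly come to control Brightwater.
Ines's largest direct stake is 7% in Rowan, which does not meet the threshold, so Ines controls no company.
Neither Ines nor any entity Ines controls holds any voting interest in Brightwater.
So before the transaction, Ines does not control Brightwater.
After the purchase, Ines holds 73% of Arbor directly, and Rowan's stake falls to 23%.
Ines holds 73% of Arbor, so Ines controls Arbor.
Arbor holds 80% of Brightwater, so Ines controls Brightwater.
Ines did not control Brightwater before and does after, so the clause is triggered.

Yes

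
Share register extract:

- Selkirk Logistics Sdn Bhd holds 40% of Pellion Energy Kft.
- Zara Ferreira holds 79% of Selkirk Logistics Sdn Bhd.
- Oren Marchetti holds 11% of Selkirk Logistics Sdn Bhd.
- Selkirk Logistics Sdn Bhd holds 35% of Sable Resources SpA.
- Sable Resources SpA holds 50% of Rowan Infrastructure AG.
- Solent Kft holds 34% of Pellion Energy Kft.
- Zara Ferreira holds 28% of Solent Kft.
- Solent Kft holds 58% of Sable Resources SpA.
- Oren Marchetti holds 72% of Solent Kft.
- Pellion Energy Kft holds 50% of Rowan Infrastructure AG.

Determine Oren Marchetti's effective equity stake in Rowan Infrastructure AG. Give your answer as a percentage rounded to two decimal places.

Oren reaches Rowan along 4 paths.
Via Selkirk → Pellion: 11% × 40% × 50% = 2.2%.
Via Solent → Pellion: 72% × 34% × 50% = 12.24%.
Via Solent → Sable: 72% × 58% × 50% = 20.88%.
Via Selkirk → Sable: 11% × 35% × 50% = 1.925%.
Total: 2.2% + 12.24% + 20.88% + 1.925% = 37.245%.
Rounded: 37.25%.

37.25%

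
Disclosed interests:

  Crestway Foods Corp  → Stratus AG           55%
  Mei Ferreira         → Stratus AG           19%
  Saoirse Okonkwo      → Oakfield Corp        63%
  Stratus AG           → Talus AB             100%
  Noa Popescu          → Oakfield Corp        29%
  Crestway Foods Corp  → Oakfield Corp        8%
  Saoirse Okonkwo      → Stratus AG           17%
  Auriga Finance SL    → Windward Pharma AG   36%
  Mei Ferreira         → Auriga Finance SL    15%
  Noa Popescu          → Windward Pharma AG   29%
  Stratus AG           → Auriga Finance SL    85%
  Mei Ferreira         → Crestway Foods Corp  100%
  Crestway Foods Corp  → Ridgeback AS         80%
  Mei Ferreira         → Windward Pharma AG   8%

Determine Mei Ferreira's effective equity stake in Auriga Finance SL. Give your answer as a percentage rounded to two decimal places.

77.90%

Mei reaches Auriga along 3 paths.
Via Crestway → Stratus: 100% × 55% × 85% = 46.75%.
Via Stratus: 19% × 85% = 16.15%.
Direct stake: 15% = 15%.
Total: 46.75% + 16.15% + 15% = 77.9%.
Rounded: 77.90%.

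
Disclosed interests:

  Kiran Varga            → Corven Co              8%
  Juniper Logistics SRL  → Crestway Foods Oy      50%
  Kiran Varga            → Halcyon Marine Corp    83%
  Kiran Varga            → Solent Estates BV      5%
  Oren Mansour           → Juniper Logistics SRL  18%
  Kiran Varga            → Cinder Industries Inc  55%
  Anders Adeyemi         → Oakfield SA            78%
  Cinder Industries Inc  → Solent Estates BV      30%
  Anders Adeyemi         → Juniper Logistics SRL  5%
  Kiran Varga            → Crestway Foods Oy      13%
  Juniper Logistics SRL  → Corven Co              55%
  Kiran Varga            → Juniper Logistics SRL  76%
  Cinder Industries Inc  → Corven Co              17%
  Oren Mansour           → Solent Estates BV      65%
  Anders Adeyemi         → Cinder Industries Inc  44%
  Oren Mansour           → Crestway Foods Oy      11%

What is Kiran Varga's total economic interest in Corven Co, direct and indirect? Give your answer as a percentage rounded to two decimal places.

Kiran reaches Corven along 3 paths.
Via Juniper: 76% × 55% = 41.8%.
Via Cinder: 55% × 17% = 9.35%.
Direct stake: 8% = 8%.
Total: 41.8% + 9.35% + 8% = 59.15%.

59.15%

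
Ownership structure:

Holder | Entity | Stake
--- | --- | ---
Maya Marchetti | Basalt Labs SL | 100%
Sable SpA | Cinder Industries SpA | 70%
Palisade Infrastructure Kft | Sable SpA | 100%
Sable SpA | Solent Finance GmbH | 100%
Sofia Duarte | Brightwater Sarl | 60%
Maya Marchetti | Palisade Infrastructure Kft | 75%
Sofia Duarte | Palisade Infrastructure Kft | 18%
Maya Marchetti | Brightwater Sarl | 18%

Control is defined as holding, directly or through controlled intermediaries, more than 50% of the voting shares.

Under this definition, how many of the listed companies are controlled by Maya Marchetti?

5

Maya holds 75% of Palisade, so Maya controls Palisade.
Maya holds 100% of Basalt, so Maya controls Basalt.
Palisade holds 100% of Sable, so Maya controls Sable.
Sable holds 70% of Cinder, so Maya controls Cinder.
Sable holds 100% of Solent, so Maya controls Solent.
No other company's threshold is met.
Maya controls 5 companies.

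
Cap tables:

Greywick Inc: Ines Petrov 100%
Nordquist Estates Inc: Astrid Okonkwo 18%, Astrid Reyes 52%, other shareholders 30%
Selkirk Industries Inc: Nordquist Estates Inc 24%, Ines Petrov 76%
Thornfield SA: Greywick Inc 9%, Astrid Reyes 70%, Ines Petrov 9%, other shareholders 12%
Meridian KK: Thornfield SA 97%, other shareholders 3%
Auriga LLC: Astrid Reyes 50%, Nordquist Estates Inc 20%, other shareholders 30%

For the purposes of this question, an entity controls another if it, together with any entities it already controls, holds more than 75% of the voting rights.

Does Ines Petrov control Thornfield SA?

Ines holds 100% of Greywick, so Ines controls Greywick.
Ines holds 76% of Selkirk, so Ines controls Selkirk.
In Thornfield, Ines's side holds only 9% + 9% = 18%, not > 75%.
So Ines does not control Thornfield.

No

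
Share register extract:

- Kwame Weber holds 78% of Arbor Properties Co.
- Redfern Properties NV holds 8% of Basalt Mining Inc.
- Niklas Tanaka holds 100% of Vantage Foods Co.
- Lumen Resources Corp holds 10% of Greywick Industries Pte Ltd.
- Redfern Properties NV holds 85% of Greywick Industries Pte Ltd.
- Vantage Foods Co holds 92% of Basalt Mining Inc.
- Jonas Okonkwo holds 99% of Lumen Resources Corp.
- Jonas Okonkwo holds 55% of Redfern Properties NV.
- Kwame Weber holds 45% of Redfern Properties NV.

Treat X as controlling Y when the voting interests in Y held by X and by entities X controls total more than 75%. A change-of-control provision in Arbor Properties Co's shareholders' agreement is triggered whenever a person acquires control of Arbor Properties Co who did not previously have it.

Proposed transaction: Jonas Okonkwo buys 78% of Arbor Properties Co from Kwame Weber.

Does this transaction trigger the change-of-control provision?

The purchase adds only to Jonas's holdings (Kwame's stake shrinks), so Jonas is the only person who could newly come to control Arbor.
Jonas holds 99% of Lumen, so Jonas controls Lumen.
Neither Jonas nor any entity Jonas controls holds any voting interest in Arbor.
So before the transaction, Jonas does not control Arbor.
After the purchase, Jonas holds 78% of Arbor directly, and Kwame's stake falls to 0%.
Jonas holds 78% of Arbor, so Jonas controls Arbor.
Jonas did not control Arbor before and does after, so the clause is triggered.

Yes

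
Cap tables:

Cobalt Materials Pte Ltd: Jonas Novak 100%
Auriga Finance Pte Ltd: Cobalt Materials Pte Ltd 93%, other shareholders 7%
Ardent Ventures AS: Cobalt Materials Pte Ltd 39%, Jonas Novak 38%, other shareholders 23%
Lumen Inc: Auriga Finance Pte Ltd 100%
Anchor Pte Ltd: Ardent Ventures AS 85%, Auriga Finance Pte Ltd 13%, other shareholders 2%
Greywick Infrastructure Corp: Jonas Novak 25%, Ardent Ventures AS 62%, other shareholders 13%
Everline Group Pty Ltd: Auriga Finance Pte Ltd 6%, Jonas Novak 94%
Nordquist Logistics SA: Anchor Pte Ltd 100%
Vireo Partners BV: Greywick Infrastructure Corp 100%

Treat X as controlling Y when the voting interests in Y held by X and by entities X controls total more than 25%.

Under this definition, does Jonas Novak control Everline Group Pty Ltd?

Jonas holds 100% of Cobalt, so Jonas controls Cobalt.
Cobalt holds 93% of Auriga, so Jonas controls Auriga.
Auriga and Jonas together hold 6% + 94% = 100% of Everline, so Jonas controls Everline.

Yes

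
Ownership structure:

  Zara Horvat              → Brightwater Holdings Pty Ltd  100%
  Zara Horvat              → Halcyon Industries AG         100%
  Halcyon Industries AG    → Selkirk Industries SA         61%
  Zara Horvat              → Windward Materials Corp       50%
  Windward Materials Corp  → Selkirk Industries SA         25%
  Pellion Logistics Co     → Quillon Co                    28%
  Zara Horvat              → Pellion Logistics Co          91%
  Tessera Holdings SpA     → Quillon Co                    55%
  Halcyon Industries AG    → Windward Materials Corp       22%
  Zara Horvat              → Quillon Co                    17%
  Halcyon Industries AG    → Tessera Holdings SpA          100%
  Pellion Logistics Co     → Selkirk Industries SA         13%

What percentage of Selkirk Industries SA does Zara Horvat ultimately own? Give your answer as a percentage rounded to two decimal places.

90.83%

Zara reaches Selkirk along 4 paths.
Via Halcyon: 100% × 61% = 61%.
Via Halcyon → Windward: 100% × 22% × 25% = 5.5%.
Via Windward: 50% × 25% = 12.5%.
Via Pellion: 91% × 13% = 11.83%.
Total: 61% + 5.5% + 12.5% + 11.83% = 90.83%.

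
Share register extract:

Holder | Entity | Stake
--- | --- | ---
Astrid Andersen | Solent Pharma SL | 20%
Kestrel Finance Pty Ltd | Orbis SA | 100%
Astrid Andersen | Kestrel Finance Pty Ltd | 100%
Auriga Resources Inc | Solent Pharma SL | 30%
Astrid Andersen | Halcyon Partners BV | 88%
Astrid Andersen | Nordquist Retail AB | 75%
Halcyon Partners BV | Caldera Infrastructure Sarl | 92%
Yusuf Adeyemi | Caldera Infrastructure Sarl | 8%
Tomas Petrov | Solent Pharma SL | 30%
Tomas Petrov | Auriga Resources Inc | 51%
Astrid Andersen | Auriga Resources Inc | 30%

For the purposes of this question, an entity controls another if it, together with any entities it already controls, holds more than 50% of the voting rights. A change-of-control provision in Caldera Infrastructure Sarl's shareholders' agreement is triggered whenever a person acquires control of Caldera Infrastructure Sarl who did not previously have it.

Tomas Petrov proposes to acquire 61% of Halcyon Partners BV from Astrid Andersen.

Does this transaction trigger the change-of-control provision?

The purchase adds only to Tomas's holdings (Astrid's stake shrinks), so Tomas is the only person who could newly come to control Caldera.
Tomas holds 51% of Auriga, so Tomas controls Auriga.
Auriga and Tomas together hold 30% + 30% = 60% of Solent, so Tomas controls Solent.
Neither Tomas nor any entity Tomas controls holds any voting interest in Caldera.
So before the transaction, Tomas does not control Caldera.
After the purchase, Tomas holds 61% of Halcyon directly, and Astrid's stake falls to 27%.
Tomas holds 61% of Halcyon, so Tomas controls Halcyon.
Halcyon holds 92% of Caldera, so Tomas controls Caldera.
Tomas did not control Caldera before and does after, so the clause is triggered.

Yes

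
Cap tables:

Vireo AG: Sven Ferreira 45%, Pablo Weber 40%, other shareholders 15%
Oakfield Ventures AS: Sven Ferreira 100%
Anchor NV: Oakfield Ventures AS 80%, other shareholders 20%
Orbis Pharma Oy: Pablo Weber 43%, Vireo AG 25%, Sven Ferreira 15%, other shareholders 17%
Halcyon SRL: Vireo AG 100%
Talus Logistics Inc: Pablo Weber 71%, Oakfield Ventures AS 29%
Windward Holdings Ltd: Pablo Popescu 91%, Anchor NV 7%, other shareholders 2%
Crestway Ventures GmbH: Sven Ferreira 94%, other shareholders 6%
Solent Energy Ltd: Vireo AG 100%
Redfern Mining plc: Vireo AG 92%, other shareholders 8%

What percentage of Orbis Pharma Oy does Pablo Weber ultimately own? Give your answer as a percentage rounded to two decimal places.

53.00%

Pablo Weber reaches Orbis along 2 paths.
Direct stake: 43% = 43%.
Via Vireo: 40% × 25% = 10%.
Total: 43% + 10% = 53%.
Rounded: 53.00%.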